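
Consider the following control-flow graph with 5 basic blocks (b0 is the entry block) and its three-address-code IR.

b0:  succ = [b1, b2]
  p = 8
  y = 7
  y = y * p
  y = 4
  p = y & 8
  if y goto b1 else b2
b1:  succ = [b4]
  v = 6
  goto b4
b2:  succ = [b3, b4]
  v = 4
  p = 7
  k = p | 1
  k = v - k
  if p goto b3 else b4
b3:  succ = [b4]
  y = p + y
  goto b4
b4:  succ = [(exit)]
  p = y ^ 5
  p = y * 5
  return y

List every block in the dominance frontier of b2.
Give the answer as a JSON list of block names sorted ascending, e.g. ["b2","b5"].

idom tree: b1←b0 b2←b0 b3←b2 b4←b0
Dom at joins:
  b4: preds {b1,b2,b3}: {b0,b1} ∩ {b0,b2} ∩ {b0,b2,b3} = {b0}; idom=b0

Frontier:
  join b4 pred b1: b1 stop@b0
  join b4 pred b2: b2 stop@b0
  join b4 pred b3: b3→b2 stop@b0
  b0 → ∅
  b1 → {b4}
  b2 → {b4}
  b3 → {b4}
  b4 → ∅

DF(b2) = ["b4"]

Answer: ["b4"]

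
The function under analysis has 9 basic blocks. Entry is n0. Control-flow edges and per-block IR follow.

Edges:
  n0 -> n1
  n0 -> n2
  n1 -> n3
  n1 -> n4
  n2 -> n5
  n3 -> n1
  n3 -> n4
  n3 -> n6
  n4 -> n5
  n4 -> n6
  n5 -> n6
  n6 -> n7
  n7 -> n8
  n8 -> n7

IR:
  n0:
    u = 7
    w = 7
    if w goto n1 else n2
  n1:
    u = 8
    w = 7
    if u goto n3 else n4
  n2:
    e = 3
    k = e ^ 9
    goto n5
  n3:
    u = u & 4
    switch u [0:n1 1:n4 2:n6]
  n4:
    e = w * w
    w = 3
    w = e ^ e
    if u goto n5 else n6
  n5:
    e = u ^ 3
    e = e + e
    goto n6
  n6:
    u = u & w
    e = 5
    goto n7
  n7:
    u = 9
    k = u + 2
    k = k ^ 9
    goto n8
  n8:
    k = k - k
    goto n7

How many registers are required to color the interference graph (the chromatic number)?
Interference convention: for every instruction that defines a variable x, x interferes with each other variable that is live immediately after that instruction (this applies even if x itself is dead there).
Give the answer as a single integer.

Answer: 3

Derivation:
Block summaries:
  n0: {u,w} / ∅
  n1: {u,w} / ∅
  n2: {e,k} / ∅
  n3: {u} / {u}
  n4: {e,w} / {u,w}
  n5: {e} / {u}
  n6: {e,u} / {u,w}
  n7: {k,u} / ∅
  n8: {k} / {k}

Backward fixpoint:
  n0 li=∅ lo={u,w}
  n1 li=∅ lo={u,w}
  n2 li={u,w} lo={u,w}
  n3 li={u,w} lo={u,w}
  n4 li={u,w} lo={u,w}
  n5 li={u,w} lo={u,w}
  n6 li={u,w} lo=∅
  n7 li=∅ lo={k}
  n8 li={k} lo=∅

Interference:
  e: {u,w}
  k: {u,w}
  u: {e,k,w}
  w: {e,k,u}

Chromatic number:
  clique {e,u,w} ⇒ need ≥ 3
  assign e→c2 k→c2 u→c0 w→c1 — no edge inside a register ⇒ χ ≤ 3
  χ = 3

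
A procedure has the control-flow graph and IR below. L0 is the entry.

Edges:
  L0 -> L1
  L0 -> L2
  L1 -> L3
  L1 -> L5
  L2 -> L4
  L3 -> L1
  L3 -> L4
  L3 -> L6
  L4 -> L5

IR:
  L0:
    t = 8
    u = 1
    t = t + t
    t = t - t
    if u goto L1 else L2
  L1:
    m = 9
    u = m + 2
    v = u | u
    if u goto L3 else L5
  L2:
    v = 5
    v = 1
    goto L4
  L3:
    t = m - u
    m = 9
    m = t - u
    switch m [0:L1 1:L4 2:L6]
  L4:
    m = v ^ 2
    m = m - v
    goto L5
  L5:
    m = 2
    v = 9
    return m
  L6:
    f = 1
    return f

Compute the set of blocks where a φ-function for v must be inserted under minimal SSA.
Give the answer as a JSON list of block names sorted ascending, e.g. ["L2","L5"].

Answer: ["L1", "L4", "L5"]

Analysis:
idom tree: L1←L0 L2←L0 L3←L1 L4←L0 L5←L0 L6←L3
Dom at joins:
  L1: preds {L0,L3}: {L0} ∩ {L0,L1,L3} = {L0}; idom=L0
  L4: preds {L2,L3}: {L0,L2} ∩ {L0,L1,L3} = {L0}; idom=L0
  L5: preds {L1,L4}: {L0,L1} ∩ {L0,L4} = {L0}; idom=L0

DF derivation:
  join L1 pred L0: · stop@L0
  join L1 pred L3: L3→L1 stop@L0
  join L4 pred L2: L2 stop@L0
  join L4 pred L3: L3→L1 stop@L0
  join L5 pred L1: L1 stop@L0
  join L5 pred L4: L4 stop@L0
  L0 → ∅
  L1 → {L1,L4,L5}
  L2 → {L4}
  L3 → {L1,L4}
  L4 → {L5}
  L5 → ∅
  L6 → ∅

φ for v: defs {L1,L2,L5}
  DF⁺ = {L1,L4,L5}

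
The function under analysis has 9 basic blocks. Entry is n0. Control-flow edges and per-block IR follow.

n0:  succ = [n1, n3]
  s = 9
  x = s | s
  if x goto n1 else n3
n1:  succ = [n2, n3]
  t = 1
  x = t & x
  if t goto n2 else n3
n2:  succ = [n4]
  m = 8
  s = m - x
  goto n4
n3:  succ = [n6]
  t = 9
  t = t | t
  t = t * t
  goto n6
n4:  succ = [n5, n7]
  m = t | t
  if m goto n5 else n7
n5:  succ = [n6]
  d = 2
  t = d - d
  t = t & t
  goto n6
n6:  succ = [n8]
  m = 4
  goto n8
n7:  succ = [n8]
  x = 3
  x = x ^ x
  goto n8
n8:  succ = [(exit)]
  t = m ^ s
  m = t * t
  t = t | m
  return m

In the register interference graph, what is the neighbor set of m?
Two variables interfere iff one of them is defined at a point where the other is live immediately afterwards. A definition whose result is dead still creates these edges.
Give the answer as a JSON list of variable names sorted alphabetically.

Answer: ["s", "t", "x"]

Derivation:
Block summaries:
  n0 def {s,x} use ∅
  n1 def {t,x} use {x}
  n2 def {m,s} use {x}
  n3 def {t} use ∅
  n4 def {m} use {t}
  n5 def {d,t} use ∅
  n6 def {m} use ∅
  n7 def {x} use ∅
  n8 def {m,t} use {m,s}

Live sets:
  n0 li=∅ lo={s,x}
  n1 li={s,x} lo={s,t,x}
  n2 li={t,x} lo={s,t}
  n3 li={s} lo={s}
  n4 li={s,t} lo={m,s}
  n5 li={s} lo={s}
  n6 li={s} lo={m,s}
  n7 li={m,s} lo={m,s}
  n8 li={m,s} lo=∅

Interfere edges:
  d — {s}
  m — {s,t,x}
  s — {d,m,t,x}
  t — {m,s,x}
  x — {m,s,t}

N(m) = ["s", "t", "x"]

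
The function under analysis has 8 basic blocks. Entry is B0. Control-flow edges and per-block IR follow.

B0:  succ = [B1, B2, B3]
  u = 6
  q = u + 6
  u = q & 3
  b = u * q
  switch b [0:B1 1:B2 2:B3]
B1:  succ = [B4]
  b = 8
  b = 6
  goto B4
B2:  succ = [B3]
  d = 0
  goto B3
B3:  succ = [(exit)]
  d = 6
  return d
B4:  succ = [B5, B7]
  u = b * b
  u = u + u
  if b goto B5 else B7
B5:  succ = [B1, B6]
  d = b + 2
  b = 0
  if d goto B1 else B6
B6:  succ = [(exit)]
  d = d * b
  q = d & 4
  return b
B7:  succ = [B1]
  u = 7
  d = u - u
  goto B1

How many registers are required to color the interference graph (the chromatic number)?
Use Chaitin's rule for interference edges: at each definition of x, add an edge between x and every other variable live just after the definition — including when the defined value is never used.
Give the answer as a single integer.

Per-block:
  B0 def {b,q,u} use ∅
  B1 def {b} use ∅
  B2 def {d} use ∅
  B3 def {d} use ∅
  B4 def {u} use {b}
  B5 def {b,d} use {b}
  B6 def {d,q} use {b,d}
  B7 def {d,u} use ∅

Liveness:
  B0: in=∅ out=∅
  B1: in=∅ out={b}
  B2: in=∅ out=∅
  B3: in=∅ out=∅
  B4: in={b} out={b}
  B5: in={b} out={b,d}
  B6: in={b,d} out=∅
  B7: in=∅ out=∅

Interference:
  b↔{d,q,u}
  d↔{b}
  q↔{b,u}
  u↔{b,q}

Chromatic number:
  lower bound: {b,q,u} mutually conflict ⇒ χ ≥ 3
  3-colouring: c0={b}  c1={d,q}  c2={u}
  χ = 3

Answer: 3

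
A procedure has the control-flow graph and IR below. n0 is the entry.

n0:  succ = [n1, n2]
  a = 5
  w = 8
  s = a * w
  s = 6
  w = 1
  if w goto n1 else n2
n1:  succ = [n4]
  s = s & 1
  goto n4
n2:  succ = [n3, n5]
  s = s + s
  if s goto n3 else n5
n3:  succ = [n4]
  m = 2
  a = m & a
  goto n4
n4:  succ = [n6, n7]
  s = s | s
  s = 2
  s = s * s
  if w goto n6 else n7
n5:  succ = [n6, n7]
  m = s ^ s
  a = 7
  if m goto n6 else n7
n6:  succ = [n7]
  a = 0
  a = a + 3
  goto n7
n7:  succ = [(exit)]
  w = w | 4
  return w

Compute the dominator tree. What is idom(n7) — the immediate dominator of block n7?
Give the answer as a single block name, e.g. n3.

idom tree: n1←n0 n2←n0 n3←n2 n4←n0 n5←n2 n6←n0 n7←n0
Dom∩ at merges:
  n4: preds {n1,n3}: {n0,n1} ∩ {n0,n2,n3} = {n0}; idom=n0
  n6: preds {n4,n5}: {n0,n4} ∩ {n0,n2,n5} = {n0}; idom=n0
  n7: preds {n4,n5,n6}: {n0,n4} ∩ {n0,n2,n5} ∩ {n0,n6} = {n0}; idom=n0

idom(n7) = n0

Answer: n0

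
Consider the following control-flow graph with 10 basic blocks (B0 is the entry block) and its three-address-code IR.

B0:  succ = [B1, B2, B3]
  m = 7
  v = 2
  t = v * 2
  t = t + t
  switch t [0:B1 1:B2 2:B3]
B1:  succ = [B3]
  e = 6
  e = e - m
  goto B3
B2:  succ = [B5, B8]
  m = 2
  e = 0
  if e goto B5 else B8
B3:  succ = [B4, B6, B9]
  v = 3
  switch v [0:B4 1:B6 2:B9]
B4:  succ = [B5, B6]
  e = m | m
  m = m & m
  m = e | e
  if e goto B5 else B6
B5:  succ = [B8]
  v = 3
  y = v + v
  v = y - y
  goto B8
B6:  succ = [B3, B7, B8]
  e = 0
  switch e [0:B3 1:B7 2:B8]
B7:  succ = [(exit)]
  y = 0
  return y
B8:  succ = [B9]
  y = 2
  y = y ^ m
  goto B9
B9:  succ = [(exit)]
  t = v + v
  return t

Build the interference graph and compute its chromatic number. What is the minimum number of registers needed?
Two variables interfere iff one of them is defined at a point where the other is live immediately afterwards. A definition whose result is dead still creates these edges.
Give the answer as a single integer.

def/use:
  B0: def={m,t,v} ue=∅
  B1: def={e} ue={m}
  B2: def={e,m} ue=∅
  B3: def={v} ue=∅
  B4: def={e,m} ue={m}
  B5: def={v,y} ue=∅
  B6: def={e} ue=∅
  B7: def={y} ue=∅
  B8: def={y} ue={m}
  B9: def={t} ue={v}

Liveness:
  B0 li=∅ lo={m,v}
  B1 li={m} lo={m}
  B2 li={v} lo={m,v}
  B3 li={m} lo={m,v}
  B4 li={m,v} lo={m,v}
  B5 li={m} lo={m,v}
  B6 li={m,v} lo={m,v}
  B7 li=∅ lo=∅
  B8 li={m,v} lo={v}
  B9 li={v} lo=∅

Interference:
  e: {m,v}
  m: {e,t,v,y}
  t: {m,v}
  v: {e,m,t,y}
  y: {m,v}

Colouring:
  lower bound: {e,m,v} mutually conflict ⇒ χ ≥ 3
  assign e→c2 m→c0 t→c2 v→c1 y→c2 — no edge inside a register ⇒ χ ≤ 3
  χ = 3

Answer: 3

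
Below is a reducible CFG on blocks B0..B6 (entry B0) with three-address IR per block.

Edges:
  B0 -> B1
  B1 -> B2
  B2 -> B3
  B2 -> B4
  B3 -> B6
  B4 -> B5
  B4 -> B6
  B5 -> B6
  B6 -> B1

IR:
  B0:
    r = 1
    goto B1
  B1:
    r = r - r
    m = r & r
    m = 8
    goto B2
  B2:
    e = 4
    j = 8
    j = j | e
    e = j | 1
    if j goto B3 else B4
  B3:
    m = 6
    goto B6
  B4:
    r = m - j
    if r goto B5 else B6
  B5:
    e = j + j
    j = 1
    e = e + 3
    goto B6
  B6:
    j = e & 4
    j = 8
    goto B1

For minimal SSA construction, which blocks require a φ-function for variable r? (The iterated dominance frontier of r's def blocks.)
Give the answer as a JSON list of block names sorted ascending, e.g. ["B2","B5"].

idom tree: B1←B0 B2←B1 B3←B2 B4←B2 B5←B4 B6←B2
Dom∩ at merges:
  B1: preds {B0,B6}: {B0} ∩ {B0,B1,B2,B6} = {B0}; idom=B0
  B6: preds {B3,B4,B5}: {B0,B1,B2,B3} ∩ {B0,B1,B2,B4} ∩ {B0,B1,B2,B4,B5} = {B0,B1,B2}; idom=B2

DF walk-up:
  B1←B0: walk · to B0
  B1←B6: walk B6→B2→B1 to B0
  B6←B3: walk B3 to B2
  B6←B4: walk B4 to B2
  B6←B5: walk B5→B4 to B2
  B0 → ∅
  B1 → {B1}
  B2 → {B1}
  B3 → {B6}
  B4 → {B6}
  B5 → {B6}
  B6 → {B1}

φ for r: defs {B0,B1,B4}
  DF⁺ = {B1,B6}

Answer: ["B1", "B6"]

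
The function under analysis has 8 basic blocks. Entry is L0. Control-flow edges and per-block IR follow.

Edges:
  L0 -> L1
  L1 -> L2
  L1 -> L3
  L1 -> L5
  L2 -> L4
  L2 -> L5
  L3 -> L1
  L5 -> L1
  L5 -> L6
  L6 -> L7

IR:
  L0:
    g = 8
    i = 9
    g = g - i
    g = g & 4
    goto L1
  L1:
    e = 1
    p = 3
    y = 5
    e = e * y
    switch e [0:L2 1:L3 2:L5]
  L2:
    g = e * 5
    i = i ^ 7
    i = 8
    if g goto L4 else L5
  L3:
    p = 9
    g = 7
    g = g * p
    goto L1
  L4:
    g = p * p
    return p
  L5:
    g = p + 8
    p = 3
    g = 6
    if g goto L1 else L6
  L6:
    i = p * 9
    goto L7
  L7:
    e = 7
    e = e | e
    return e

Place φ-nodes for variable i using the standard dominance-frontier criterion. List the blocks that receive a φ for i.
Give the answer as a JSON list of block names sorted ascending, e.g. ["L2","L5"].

idom tree: L1←L0 L2←L1 L3←L1 L4←L2 L5←L1 L6←L5 L7←L6
Dom at joins:
  L1: preds {L0,L3,L5}: {L0} ∩ {L0,L1,L3} ∩ {L0,L1,L5} = {L0}; idom=L0
  L5: preds {L1,L2}: {L0,L1} ∩ {L0,L1,L2} = {L0,L1}; idom=L1

Frontier:
  L1←L0: walk · to L0
  L1←L3: walk L3→L1 to L0
  L1←L5: walk L5→L1 to L0
  L5←L1: walk · to L1
  L5←L2: walk L2 to L1
  L0 → ∅
  L1 → {L1}
  L2 → {L5}
  L3 → {L1}
  L4 → ∅
  L5 → {L1}
  L6 → ∅
  L7 → ∅

φ for i: defs {L0,L2,L6}
  DF⁺ = {L1,L5}

Answer: ["L1", "L5"]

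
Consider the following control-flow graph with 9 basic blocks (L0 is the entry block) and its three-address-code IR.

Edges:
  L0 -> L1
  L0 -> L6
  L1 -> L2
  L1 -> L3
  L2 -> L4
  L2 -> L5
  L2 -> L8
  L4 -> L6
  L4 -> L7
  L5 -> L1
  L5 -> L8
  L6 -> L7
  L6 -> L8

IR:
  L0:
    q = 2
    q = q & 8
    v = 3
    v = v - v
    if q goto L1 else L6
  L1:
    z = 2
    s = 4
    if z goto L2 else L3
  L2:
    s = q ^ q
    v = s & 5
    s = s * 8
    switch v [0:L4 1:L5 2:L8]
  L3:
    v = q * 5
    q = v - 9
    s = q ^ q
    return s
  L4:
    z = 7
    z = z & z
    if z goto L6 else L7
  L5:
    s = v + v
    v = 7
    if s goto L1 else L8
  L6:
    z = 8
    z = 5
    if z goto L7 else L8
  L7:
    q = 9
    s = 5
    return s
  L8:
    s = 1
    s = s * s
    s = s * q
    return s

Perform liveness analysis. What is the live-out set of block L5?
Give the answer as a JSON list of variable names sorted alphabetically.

Answer: ["q"]

Derivation:
Block summaries:
  L0 def {q,v} use ∅
  L1 def {s,z} use ∅
  L2 def {s,v} use {q}
  L3 def {q,s,v} use {q}
  L4 def {z} use ∅
  L5 def {s,v} use {v}
  L6 def {z} use ∅
  L7 def {q,s} use ∅
  L8 def {s} use {q}

Backward fixpoint:
  live L0: ∅→{q}
  live L1: {q}→{q}
  live L2: {q}→{q,v}
  live L3: {q}→∅
  live L4: {q}→{q}
  live L5: {q,v}→{q}
  live L6: {q}→{q}
  live L7: ∅→∅
  live L8: {q}→∅

live-out(L5) = ["q"]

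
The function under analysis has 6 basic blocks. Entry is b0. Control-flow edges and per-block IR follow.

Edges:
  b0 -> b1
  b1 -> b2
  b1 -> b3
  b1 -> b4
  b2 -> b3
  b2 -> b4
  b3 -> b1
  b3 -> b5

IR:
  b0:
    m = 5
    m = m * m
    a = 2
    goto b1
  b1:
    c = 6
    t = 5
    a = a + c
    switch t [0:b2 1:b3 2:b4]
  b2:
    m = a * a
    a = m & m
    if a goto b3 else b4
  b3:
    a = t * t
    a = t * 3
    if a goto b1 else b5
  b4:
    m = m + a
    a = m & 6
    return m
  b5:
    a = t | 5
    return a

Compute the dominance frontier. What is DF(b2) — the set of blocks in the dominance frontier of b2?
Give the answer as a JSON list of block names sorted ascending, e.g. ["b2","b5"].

idom tree: b1←b0 b2←b1 b3←b1 b4←b1 b5←b3
Dom∩ at merges:
  b1: preds {b0,b3}: {b0} ∩ {b0,b1,b3} = {b0}; idom=b0
  b3: preds {b1,b2}: {b0,b1} ∩ {b0,b1,b2} = {b0,b1}; idom=b1
  b4: preds {b1,b2}: {b0,b1} ∩ {b0,b1,b2} = {b0,b1}; idom=b1

Frontier:
  b1←b0: walk · to b0
  b1←b3: walk b3→b1 to b0
  b3←b1: walk · to b1
  b3←b2: walk b2 to b1
  b4←b1: walk · to b1
  b4←b2: walk b2 to b1
  DF(b0)=∅
  DF(b1)={b1}
  DF(b2)={b3,b4}
  DF(b3)={b1}
  DF(b4)=∅
  DF(b5)=∅

DF(b2) = ["b3", "b4"]

Answer: ["b3", "b4"]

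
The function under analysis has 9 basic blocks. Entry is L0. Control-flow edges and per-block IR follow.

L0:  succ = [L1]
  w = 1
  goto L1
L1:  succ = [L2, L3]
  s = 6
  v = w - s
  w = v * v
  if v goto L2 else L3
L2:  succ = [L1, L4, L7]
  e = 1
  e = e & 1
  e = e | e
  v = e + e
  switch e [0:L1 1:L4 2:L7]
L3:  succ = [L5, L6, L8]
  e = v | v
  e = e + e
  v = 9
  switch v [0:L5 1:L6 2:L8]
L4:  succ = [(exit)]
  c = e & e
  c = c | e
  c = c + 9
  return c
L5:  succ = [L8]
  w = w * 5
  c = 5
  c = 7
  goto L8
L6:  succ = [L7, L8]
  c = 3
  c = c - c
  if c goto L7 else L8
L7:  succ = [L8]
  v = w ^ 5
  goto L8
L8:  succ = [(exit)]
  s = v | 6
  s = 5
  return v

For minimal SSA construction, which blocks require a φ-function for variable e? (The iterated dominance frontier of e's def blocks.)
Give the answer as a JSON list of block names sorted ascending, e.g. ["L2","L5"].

Answer: ["L1", "L7", "L8"]

Derivation:
idom tree: L1←L0 L2←L1 L3←L1 L4←L2 L5←L3 L6←L3 L7←L1 L8←L1
Dom∩ at merges:
  L1: preds {L0,L2}: {L0} ∩ {L0,L1,L2} = {L0}; idom=L0
  L7: preds {L2,L6}: {L0,L1,L2} ∩ {L0,L1,L3,L6} = {L0,L1}; idom=L1
  L8: preds {L3,L5,L6,L7}: {L0,L1,L3} ∩ {L0,L1,L3,L5} ∩ {L0,L1,L3,L6} ∩ {L0,L1,L7} = {L0,L1}; idom=L1

DF walk-up:
  join L1 pred L0: · stop@L0
  join L1 pred L2: L2→L1 stop@L0
  join L7 pred L2: L2 stop@L1
  join L7 pred L6: L6→L3 stop@L1
  join L8 pred L3: L3 stop@L1
  join L8 pred L5: L5→L3 stop@L1
  join L8 pred L6: L6→L3 stop@L1
  join L8 pred L7: L7 stop@L1
  DF(L0)=∅
  DF(L1)={L1}
  DF(L2)={L1,L7}
  DF(L3)={L7,L8}
  DF(L4)=∅
  DF(L5)={L8}
  DF(L6)={L7,L8}
  DF(L7)={L8}
  DF(L8)=∅

φ for e: defs {L2,L3}
  DF⁺ = {L1,L7,L8}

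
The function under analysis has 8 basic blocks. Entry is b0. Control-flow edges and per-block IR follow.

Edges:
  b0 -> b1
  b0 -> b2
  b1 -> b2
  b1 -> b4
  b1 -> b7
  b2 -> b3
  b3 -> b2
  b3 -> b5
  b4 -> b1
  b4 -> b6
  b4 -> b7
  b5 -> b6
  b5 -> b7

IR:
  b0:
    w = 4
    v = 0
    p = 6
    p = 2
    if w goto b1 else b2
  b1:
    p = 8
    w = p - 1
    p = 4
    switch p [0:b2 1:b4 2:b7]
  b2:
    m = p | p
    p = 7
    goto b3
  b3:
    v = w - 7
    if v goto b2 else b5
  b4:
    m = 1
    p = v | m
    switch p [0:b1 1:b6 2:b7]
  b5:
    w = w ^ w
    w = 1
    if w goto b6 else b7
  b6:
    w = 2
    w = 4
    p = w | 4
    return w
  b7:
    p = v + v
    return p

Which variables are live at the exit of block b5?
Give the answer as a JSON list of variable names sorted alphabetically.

Answer: ["v"]

Analysis:
Block summaries:
  b0 def {p,v,w} use ∅
  b1 def {p,w} use ∅
  b2 def {m,p} use {p}
  b3 def {v} use {w}
  b4 def {m,p} use {v}
  b5 def {w} use {w}
  b6 def {p,w} use ∅
  b7 def {p} use {v}

Liveness:
  live b0: ∅→{p,v,w}
  live b1: {v}→{p,v,w}
  live b2: {p,w}→{p,w}
  live b3: {p,w}→{p,v,w}
  live b4: {v}→{v}
  live b5: {v,w}→{v}
  live b6: ∅→∅
  live b7: {v}→∅

live-out(b5) = ["v"]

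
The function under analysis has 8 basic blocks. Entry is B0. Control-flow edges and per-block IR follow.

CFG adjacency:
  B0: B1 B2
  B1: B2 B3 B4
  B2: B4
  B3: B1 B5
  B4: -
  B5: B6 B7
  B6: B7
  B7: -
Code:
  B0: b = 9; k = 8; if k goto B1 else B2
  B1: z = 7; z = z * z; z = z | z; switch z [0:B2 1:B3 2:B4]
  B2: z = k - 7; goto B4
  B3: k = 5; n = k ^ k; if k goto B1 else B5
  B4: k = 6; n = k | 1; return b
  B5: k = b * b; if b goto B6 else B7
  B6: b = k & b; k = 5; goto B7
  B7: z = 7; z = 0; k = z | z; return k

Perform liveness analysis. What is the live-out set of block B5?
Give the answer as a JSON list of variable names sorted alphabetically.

Answer: ["b", "k"]

Analysis:
def/use:
  B0: def={b,k} ue=∅
  B1: def={z} ue=∅
  B2: def={z} ue={k}
  B3: def={k,n} ue=∅
  B4: def={k,n} ue={b}
  B5: def={k} ue={b}
  B6: def={b,k} ue={b,k}
  B7: def={k,z} ue=∅

Backward fixpoint:
  live B0: ∅→{b,k}
  live B1: {b,k}→{b,k}
  live B2: {b,k}→{b}
  live B3: {b}→{b,k}
  live B4: {b}→∅
  live B5: {b}→{b,k}
  live B6: {b,k}→∅
  live B7: ∅→∅

live-out(B5) = ["b", "k"]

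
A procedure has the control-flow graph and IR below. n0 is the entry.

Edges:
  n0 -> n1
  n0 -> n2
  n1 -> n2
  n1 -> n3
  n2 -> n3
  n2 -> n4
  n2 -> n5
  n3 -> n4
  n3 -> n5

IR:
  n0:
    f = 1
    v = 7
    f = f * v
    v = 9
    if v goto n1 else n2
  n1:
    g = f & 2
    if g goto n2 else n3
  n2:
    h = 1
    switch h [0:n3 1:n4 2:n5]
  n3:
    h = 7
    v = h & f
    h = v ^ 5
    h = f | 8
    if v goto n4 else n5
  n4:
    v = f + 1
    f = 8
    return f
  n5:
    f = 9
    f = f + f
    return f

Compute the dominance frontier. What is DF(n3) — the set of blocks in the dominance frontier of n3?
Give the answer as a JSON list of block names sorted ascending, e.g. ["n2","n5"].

Answer: ["n4", "n5"]

Derivation:
idom tree: n1←n0 n2←n0 n3←n0 n4←n0 n5←n0
Dom∩ at merges:
  n2: preds {n0,n1}: {n0} ∩ {n0,n1} = {n0}; idom=n0
  n3: preds {n1,n2}: {n0,n1} ∩ {n0,n2} = {n0}; idom=n0
  n4: preds {n2,n3}: {n0,n2} ∩ {n0,n3} = {n0}; idom=n0
  n5: preds {n2,n3}: {n0,n2} ∩ {n0,n3} = {n0}; idom=n0

Frontier:
  n2←n0: walk · to n0
  n2←n1: walk n1 to n0
  n3←n1: walk n1 to n0
  n3←n2: walk n2 to n0
  n4←n2: walk n2 to n0
  n4←n3: walk n3 to n0
  n5←n2: walk n2 to n0
  n5←n3: walk n3 to n0
  n0 → ∅
  n1 → {n2,n3}
  n2 → {n3,n4,n5}
  n3 → {n4,n5}
  n4 → ∅
  n5 → ∅

DF(n3) = ["n4", "n5"]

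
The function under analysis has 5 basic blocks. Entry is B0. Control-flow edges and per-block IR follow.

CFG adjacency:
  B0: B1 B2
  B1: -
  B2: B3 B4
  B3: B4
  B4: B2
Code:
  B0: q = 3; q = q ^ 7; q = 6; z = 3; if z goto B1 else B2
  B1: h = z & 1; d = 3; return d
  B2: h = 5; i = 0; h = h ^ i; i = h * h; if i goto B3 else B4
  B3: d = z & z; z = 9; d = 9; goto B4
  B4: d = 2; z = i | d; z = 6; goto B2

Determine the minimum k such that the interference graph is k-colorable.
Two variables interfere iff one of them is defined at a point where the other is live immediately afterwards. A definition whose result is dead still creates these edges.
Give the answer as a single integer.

def/use:
  B0: {q,z} / ∅
  B1: {d,h} / {z}
  B2: {h,i} / ∅
  B3: {d,z} / {z}
  B4: {d,z} / {i}

Liveness:
  live B0: ∅→{z}
  live B1: {z}→∅
  live B2: {z}→{i,z}
  live B3: {i,z}→{i}
  live B4: {i}→{z}

Conflict graph:
  d↔{i}
  h↔{i,z}
  i↔{d,h,z}
  q↔∅
  z↔{h,i}

Chromatic number:
  clique {h,i,z} ⇒ need ≥ 3
  assign d→r1 h→r1 i→r0 q→r0 z→r2 — no edge inside a register ⇒ χ ≤ 3
  χ = 3

Answer: 3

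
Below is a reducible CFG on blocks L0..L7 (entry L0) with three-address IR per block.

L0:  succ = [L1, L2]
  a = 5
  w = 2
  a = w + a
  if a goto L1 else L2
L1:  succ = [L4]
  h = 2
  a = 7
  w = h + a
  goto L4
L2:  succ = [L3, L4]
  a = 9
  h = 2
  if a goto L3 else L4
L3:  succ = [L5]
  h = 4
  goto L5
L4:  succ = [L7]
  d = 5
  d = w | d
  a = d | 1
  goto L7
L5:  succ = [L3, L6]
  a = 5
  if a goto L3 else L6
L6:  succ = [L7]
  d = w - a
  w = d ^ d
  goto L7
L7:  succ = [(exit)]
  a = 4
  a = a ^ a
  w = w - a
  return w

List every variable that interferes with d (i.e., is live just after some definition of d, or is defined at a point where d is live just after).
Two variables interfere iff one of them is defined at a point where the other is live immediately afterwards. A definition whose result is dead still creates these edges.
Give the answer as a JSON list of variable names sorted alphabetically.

Answer: ["w"]

Analysis:
def/use:
  L0 def {a,w} use ∅
  L1 def {a,h,w} use ∅
  L2 def {a,h} use ∅
  L3 def {h} use ∅
  L4 def {a,d} use {w}
  L5 def {a} use ∅
  L6 def {d,w} use {a,w}
  L7 def {a,w} use {w}

Liveness:
  L0 li=∅ lo={w}
  L1 li=∅ lo={w}
  L2 li={w} lo={w}
  L3 li={w} lo={w}
  L4 li={w} lo={w}
  L5 li={w} lo={a,w}
  L6 li={a,w} lo={w}
  L7 li={w} lo=∅

Interference:
  a↔{h,w}
  d↔{w}
  h↔{a,w}
  w↔{a,d,h}

N(d) = ["w"]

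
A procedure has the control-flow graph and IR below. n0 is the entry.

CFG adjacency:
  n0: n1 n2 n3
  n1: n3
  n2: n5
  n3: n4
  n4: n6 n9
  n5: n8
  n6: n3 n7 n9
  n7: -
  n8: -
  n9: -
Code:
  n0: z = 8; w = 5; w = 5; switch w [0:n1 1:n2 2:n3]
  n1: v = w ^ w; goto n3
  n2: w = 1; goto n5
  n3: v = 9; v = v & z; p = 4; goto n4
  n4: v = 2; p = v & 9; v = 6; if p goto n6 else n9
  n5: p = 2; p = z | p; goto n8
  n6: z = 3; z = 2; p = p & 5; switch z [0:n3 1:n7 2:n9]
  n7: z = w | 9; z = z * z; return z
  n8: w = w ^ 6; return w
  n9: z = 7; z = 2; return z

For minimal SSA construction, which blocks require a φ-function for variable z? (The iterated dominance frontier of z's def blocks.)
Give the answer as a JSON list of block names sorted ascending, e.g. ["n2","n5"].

idom tree: n1←n0 n2←n0 n3←n0 n4←n3 n5←n2 n6←n4 n7←n6 n8←n5 n9←n4
Join-block Dom:
  n3: preds {n0,n1,n6}: {n0} ∩ {n0,n1} ∩ {n0,n3,n4,n6} = {n0}; idom=n0
  n9: preds {n4,n6}: {n0,n3,n4} ∩ {n0,n3,n4,n6} = {n0,n3,n4}; idom=n4

DF walk-up:
  n3←n0: walk · to n0
  n3←n1: walk n1 to n0
  n3←n6: walk n6→n4→n3 to n0
  n9←n4: walk · to n4
  n9←n6: walk n6 to n4
  n0 → ∅
  n1 → {n3}
  n2 → ∅
  n3 → {n3}
  n4 → {n3}
  n5 → ∅
  n6 → {n3,n9}
  n7 → ∅
  n8 → ∅
  n9 → ∅

φ for z: defs {n0,n6,n7,n9}
  DF⁺ = {n3,n9}

Answer: ["n3", "n9"]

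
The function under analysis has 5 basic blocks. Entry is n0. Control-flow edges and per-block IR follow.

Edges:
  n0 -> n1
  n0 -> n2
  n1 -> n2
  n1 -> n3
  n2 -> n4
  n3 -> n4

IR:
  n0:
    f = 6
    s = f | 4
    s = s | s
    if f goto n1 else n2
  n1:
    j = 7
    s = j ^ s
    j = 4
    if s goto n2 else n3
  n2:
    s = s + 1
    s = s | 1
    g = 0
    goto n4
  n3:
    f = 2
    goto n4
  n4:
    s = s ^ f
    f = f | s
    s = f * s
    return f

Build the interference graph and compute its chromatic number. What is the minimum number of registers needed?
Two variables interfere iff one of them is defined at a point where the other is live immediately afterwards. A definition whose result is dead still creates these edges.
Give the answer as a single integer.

Block summaries:
  n0: {f,s} / ∅
  n1: {j,s} / {s}
  n2: {g,s} / {s}
  n3: {f} / ∅
  n4: {f,s} / {f,s}

Backward fixpoint:
  n0 li=∅ lo={f,s}
  n1 li={f,s} lo={f,s}
  n2 li={f,s} lo={f,s}
  n3 li={s} lo={f,s}
  n4 li={f,s} lo=∅

Interfere edges:
  f — {g,j,s}
  g — {f,s}
  j — {f,s}
  s — {f,g,j}

Registers:
  {f,g,s} pairwise interfere (3-clique) ⇒ χ ≥ 3
  3-colouring: r0={f}  r1={s}  r2={g,j}
  χ = 3

Answer: 3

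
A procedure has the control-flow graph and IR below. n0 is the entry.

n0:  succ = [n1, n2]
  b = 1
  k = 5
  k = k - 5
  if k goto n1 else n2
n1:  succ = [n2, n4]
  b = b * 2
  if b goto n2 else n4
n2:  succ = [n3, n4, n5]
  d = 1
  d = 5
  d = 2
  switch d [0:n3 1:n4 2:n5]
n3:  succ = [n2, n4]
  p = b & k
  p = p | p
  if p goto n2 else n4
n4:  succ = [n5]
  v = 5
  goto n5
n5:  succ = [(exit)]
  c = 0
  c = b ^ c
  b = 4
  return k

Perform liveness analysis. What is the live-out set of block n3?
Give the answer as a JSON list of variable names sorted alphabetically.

Answer: ["b", "k"]

Derivation:
Block summaries:
  n0: {b,k} / ∅
  n1: {b} / {b}
  n2: {d} / ∅
  n3: {p} / {b,k}
  n4: {v} / ∅
  n5: {b,c} / {b,k}

Liveness:
  live n0: ∅→{b,k}
  live n1: {b,k}→{b,k}
  live n2: {b,k}→{b,k}
  live n3: {b,k}→{b,k}
  live n4: {b,k}→{b,k}
  live n5: {b,k}→∅

live-out(n3) = ["b", "k"]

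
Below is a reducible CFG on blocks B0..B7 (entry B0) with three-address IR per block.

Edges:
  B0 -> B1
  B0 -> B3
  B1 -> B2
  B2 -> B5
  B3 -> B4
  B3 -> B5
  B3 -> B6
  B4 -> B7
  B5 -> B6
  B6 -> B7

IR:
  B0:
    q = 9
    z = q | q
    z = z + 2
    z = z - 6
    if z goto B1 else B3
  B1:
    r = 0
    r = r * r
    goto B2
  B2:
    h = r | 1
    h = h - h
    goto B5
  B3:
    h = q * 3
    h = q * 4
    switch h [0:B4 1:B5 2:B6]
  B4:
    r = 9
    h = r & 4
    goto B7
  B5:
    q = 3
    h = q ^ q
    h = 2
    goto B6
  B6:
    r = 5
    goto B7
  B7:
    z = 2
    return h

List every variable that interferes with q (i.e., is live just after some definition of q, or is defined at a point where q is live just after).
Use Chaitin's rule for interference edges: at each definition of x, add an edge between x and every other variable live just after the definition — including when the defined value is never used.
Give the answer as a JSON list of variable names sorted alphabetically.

Answer: ["h", "z"]

Working:
Block summaries:
  B0: def={q,z} ue=∅
  B1: def={r} ue=∅
  B2: def={h} ue={r}
  B3: def={h} ue={q}
  B4: def={h,r} ue=∅
  B5: def={h,q} ue=∅
  B6: def={r} ue=∅
  B7: def={z} ue={h}

Live sets:
  live B0: ∅→{q}
  live B1: ∅→{r}
  live B2: {r}→∅
  live B3: {q}→{h}
  live B4: ∅→{h}
  live B5: ∅→{h}
  live B6: {h}→{h}
  live B7: {h}→∅

Interference:
  h: {q,r,z}
  q: {h,z}
  r: {h}
  z: {h,q}

N(q) = ["h", "z"]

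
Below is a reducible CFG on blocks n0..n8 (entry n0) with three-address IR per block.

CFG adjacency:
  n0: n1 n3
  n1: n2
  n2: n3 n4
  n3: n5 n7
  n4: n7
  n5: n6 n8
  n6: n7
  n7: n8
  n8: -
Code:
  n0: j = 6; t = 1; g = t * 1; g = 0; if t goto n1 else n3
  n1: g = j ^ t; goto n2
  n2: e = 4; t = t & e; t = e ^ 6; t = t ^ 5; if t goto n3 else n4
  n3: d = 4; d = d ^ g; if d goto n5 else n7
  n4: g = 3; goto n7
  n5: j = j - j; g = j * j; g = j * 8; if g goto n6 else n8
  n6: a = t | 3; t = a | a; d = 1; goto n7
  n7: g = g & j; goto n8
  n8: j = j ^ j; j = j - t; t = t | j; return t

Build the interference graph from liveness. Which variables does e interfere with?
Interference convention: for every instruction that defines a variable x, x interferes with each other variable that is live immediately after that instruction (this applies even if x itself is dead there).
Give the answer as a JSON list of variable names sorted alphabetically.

Answer: ["g", "j", "t"]

Analysis:
Block summaries:
  n0: {g,j,t} / ∅
  n1: {g} / {j,t}
  n2: {e,t} / {t}
  n3: {d} / {g}
  n4: {g} / ∅
  n5: {g,j} / {j}
  n6: {a,d,t} / {t}
  n7: {g} / {g,j}
  n8: {j,t} / {j,t}

Backward fixpoint:
  n0 li=∅ lo={g,j,t}
  n1 li={j,t} lo={g,j,t}
  n2 li={g,j,t} lo={g,j,t}
  n3 li={g,j,t} lo={g,j,t}
  n4 li={j,t} lo={g,j,t}
  n5 li={j,t} lo={g,j,t}
  n6 li={g,j,t} lo={g,j,t}
  n7 li={g,j,t} lo={j,t}
  n8 li={j,t} lo=∅

Interference:
  a↔{g,j}
  d↔{g,j,t}
  e↔{g,j,t}
  g↔{a,d,e,j,t}
  j↔{a,d,e,g,t}
  t↔{d,e,g,j}

N(e) = ["g", "j", "t"]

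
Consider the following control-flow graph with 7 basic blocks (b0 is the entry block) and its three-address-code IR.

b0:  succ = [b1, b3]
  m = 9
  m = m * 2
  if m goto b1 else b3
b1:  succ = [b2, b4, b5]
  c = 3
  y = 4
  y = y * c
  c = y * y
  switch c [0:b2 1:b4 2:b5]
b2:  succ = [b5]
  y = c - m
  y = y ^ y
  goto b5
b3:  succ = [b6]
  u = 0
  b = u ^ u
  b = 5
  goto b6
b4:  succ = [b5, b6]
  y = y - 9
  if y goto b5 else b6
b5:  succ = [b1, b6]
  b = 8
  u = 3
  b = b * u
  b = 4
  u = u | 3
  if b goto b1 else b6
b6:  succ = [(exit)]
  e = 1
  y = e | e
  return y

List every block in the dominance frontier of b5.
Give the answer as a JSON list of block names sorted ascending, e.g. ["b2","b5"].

idom tree: b1←b0 b2←b1 b3←b0 b4←b1 b5←b1 b6←b0
Join-block Dom:
  b1: preds {b0,b5}: {b0} ∩ {b0,b1,b5} = {b0}; idom=b0
  b5: preds {b1,b2,b4}: {b0,b1} ∩ {b0,b1,b2} ∩ {b0,b1,b4} = {b0,b1}; idom=b1
  b6: preds {b3,b4,b5}: {b0,b3} ∩ {b0,b1,b4} ∩ {b0,b1,b5} = {b0}; idom=b0

Frontier:
  b1←b0: walk · to b0
  b1←b5: walk b5→b1 to b0
  b5←b1: walk · to b1
  b5←b2: walk b2 to b1
  b5←b4: walk b4 to b1
  b6←b3: walk b3 to b0
  b6←b4: walk b4→b1 to b0
  b6←b5: walk b5→b1 to b0
  b0 → ∅
  b1 → {b1,b6}
  b2 → {b5}
  b3 → {b6}
  b4 → {b5,b6}
  b5 → {b1,b6}
  b6 → ∅

DF(b5) = ["b1", "b6"]

Answer: ["b1", "b6"]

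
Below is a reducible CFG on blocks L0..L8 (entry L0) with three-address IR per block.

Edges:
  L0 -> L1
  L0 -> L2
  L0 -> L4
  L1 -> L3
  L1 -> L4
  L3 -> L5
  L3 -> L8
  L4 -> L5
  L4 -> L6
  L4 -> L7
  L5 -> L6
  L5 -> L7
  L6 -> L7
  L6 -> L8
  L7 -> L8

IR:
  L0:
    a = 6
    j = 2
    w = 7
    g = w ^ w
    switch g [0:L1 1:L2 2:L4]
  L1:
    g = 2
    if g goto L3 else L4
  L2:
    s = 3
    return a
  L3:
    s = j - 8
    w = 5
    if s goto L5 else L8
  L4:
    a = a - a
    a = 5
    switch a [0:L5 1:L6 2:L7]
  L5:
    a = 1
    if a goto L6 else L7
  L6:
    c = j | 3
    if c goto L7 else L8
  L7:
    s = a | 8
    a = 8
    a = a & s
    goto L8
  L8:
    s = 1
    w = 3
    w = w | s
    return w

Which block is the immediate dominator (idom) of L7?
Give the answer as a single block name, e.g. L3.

Answer: L0

Working:
idom tree: L1←L0 L2←L0 L3←L1 L4←L0 L5←L0 L6←L0 L7←L0 L8←L0
Join-block Dom:
  L4: preds {L0,L1}: {L0} ∩ {L0,L1} = {L0}; idom=L0
  L5: preds {L3,L4}: {L0,L1,L3} ∩ {L0,L4} = {L0}; idom=L0
  L6: preds {L4,L5}: {L0,L4} ∩ {L0,L5} = {L0}; idom=L0
  L7: preds {L4,L5,L6}: {L0,L4} ∩ {L0,L5} ∩ {L0,L6} = {L0}; idom=L0
  L8: preds {L3,L6,L7}: {L0,L1,L3} ∩ {L0,L6} ∩ {L0,L7} = {L0}; idom=L0

idom(L7) = L0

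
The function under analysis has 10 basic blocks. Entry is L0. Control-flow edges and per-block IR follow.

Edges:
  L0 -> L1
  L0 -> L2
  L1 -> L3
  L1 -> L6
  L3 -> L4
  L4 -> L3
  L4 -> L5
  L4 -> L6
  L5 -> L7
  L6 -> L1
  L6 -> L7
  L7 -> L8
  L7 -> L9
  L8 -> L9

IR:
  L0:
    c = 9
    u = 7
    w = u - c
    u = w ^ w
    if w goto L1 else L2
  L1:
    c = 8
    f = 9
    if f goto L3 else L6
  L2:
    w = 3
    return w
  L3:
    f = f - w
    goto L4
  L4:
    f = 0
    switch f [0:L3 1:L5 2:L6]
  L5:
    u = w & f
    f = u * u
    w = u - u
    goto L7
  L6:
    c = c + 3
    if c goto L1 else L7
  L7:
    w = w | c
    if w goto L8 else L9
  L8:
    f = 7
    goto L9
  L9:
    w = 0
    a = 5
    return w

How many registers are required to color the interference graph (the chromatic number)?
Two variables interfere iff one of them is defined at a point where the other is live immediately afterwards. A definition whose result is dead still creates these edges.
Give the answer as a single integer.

Answer: 4

Derivation:
Per-block:
  L0 def {c,u,w} use ∅
  L1 def {c,f} use ∅
  L2 def {w} use ∅
  L3 def {f} use {f,w}
  L4 def {f} use ∅
  L5 def {f,u,w} use {f,w}
  L6 def {c} use {c}
  L7 def {w} use {c,w}
  L8 def {f} use ∅
  L9 def {a,w} use ∅

Liveness:
  live L0: ∅→{w}
  live L1: {w}→{c,f,w}
  live L2: ∅→∅
  live L3: {c,f,w}→{c,w}
  live L4: {c,w}→{c,f,w}
  live L5: {c,f,w}→{c,w}
  live L6: {c,w}→{c,w}
  live L7: {c,w}→∅
  live L8: ∅→∅
  live L9: ∅→∅

Interfere edges:
  a↔{w}
  c↔{f,u,w}
  f↔{c,u,w}
  u↔{c,f,w}
  w↔{a,c,f,u}

Colouring:
  clique {c,f,u,w} ⇒ need ≥ 4
  4-colouring: R0={w}  R1={a,c}  R2={f}  R3={u}
  χ = 4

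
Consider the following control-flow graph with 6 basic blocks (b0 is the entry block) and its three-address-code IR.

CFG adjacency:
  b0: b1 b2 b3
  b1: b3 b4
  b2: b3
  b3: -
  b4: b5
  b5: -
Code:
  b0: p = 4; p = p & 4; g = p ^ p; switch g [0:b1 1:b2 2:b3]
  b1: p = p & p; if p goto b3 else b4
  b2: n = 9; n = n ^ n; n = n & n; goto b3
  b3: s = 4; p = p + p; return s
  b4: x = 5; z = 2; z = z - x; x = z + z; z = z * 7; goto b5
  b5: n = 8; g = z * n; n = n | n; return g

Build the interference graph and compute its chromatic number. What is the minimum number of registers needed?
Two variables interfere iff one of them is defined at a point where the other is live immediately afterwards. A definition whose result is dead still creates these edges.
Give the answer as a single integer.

Answer: 3

Derivation:
Block summaries:
  b0 def {g,p} use ∅
  b1 def {p} use {p}
  b2 def {n} use ∅
  b3 def {p,s} use {p}
  b4 def {x,z} use ∅
  b5 def {g,n} use {z}

Live sets:
  b0 li=∅ lo={p}
  b1 li={p} lo={p}
  b2 li={p} lo={p}
  b3 li={p} lo=∅
  b4 li=∅ lo={z}
  b5 li={z} lo=∅

Interference:
  g↔{n,p}
  n↔{g,p,z}
  p↔{g,n,s}
  s↔{p}
  x↔{z}
  z↔{n,x}

Chromatic number:
  {g,n,p} pairwise interfere (3-clique) ⇒ χ ≥ 3
  3-colouring: c0={n,s,x}  c1={p,z}  c2={g}
  χ = 3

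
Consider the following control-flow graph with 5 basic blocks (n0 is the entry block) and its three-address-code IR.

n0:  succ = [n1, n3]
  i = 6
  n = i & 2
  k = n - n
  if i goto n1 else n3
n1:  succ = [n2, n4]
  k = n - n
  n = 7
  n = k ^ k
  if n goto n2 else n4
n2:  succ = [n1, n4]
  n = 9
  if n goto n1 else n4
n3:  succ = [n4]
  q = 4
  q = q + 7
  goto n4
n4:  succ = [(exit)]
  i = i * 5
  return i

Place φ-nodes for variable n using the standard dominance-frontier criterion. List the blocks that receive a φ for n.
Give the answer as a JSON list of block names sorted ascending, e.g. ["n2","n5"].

idom tree: n1←n0 n2←n1 n3←n0 n4←n0
Join-block Dom:
  n1: preds {n0,n2}: {n0} ∩ {n0,n1,n2} = {n0}; idom=n0
  n4: preds {n1,n2,n3}: {n0,n1} ∩ {n0,n1,n2} ∩ {n0,n3} = {n0}; idom=n0

DF walk-up:
  join n1 pred n0: · stop@n0
  join n1 pred n2: n2→n1 stop@n0
  join n4 pred n1: n1 stop@n0
  join n4 pred n2: n2→n1 stop@n0
  join n4 pred n3: n3 stop@n0
  n0 → ∅
  n1 → {n1,n4}
  n2 → {n1,n4}
  n3 → {n4}
  n4 → ∅

φ for n: defs {n0,n1,n2}
  DF⁺ = {n1,n4}

Answer: ["n1", "n4"]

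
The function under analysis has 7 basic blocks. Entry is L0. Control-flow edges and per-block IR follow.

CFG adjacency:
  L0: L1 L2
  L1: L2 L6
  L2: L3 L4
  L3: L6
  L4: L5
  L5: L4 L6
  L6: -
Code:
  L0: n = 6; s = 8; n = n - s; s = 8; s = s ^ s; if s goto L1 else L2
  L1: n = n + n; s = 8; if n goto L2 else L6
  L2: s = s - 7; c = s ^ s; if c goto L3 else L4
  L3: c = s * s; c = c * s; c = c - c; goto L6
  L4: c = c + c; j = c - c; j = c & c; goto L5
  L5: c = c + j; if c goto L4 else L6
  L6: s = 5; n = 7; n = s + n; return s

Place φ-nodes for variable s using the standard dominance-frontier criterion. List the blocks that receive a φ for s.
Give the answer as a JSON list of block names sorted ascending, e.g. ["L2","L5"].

idom tree: L1←L0 L2←L0 L3←L2 L4←L2 L5←L4 L6←L0
Dom∩ at merges:
  L2: preds {L0,L1}: {L0} ∩ {L0,L1} = {L0}; idom=L0
  L4: preds {L2,L5}: {L0,L2} ∩ {L0,L2,L4,L5} = {L0,L2}; idom=L2
  L6: preds {L1,L3,L5}: {L0,L1} ∩ {L0,L2,L3} ∩ {L0,L2,L4,L5} = {L0}; idom=L0

Frontier:
  join L2 pred L0: · stop@L0
  join L2 pred L1: L1 stop@L0
  join L4 pred L2: · stop@L2
  join L4 pred L5: L5→L4 stop@L2
  join L6 pred L1: L1 stop@L0
  join L6 pred L3: L3→L2 stop@L0
  join L6 pred L5: L5→L4→L2 stop@L0
  DF(L0)=∅
  DF(L1)={L2,L6}
  DF(L2)={L6}
  DF(L3)={L6}
  DF(L4)={L4,L6}
  DF(L5)={L4,L6}
  DF(L6)=∅

φ for s: defs {L0,L1,L2,L6}
  DF⁺ = {L2,L6}

Answer: ["L2", "L6"]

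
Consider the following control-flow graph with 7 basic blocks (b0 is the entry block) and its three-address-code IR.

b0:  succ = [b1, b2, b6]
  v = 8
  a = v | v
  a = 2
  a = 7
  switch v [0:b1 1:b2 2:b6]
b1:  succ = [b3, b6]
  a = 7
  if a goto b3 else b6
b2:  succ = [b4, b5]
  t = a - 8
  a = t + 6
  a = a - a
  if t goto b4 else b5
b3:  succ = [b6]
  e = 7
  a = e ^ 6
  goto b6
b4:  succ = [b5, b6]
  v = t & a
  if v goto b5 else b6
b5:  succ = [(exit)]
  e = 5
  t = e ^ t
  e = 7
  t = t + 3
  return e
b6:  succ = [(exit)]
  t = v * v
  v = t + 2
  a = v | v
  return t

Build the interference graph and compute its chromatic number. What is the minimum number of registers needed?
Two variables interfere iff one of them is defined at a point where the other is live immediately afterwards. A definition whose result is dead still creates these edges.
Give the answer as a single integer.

Per-block:
  b0: def={a,v} ue=∅
  b1: def={a} ue=∅
  b2: def={a,t} ue={a}
  b3: def={a,e} ue=∅
  b4: def={v} ue={a,t}
  b5: def={e,t} ue={t}
  b6: def={a,t,v} ue={v}

Live sets:
  b0 li=∅ lo={a,v}
  b1 li={v} lo={v}
  b2 li={a} lo={a,t}
  b3 li={v} lo={v}
  b4 li={a,t} lo={t,v}
  b5 li={t} lo=∅
  b6 li={v} lo=∅

Interfere edges:
  a — {t,v}
  e — {t,v}
  t — {a,e,v}
  v — {a,e,t}

Colouring:
  {a,t,v} pairwise interfere (3-clique) ⇒ χ ≥ 3
  assign a→c2 e→c2 t→c0 v→c1 — no edge inside a register ⇒ χ ≤ 3
  χ = 3

Answer: 3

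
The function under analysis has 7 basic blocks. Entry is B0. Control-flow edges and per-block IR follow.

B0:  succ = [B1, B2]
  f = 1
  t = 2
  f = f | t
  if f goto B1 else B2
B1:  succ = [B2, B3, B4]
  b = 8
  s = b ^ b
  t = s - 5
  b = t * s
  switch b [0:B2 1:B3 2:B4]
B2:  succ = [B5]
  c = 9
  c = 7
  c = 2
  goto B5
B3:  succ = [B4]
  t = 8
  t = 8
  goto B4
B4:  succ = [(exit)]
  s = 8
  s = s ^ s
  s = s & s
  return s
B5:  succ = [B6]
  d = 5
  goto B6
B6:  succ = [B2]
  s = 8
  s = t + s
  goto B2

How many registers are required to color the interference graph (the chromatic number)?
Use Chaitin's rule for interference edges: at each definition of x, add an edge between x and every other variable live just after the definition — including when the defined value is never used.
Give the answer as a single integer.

def/use:
  B0: def={f,t} ue=∅
  B1: def={b,s,t} ue=∅
  B2: def={c} ue=∅
  B3: def={t} ue=∅
  B4: def={s} ue=∅
  B5: def={d} ue=∅
  B6: def={s} ue={t}

Liveness:
  B0 li=∅ lo={t}
  B1 li=∅ lo={t}
  B2 li={t} lo={t}
  B3 li=∅ lo=∅
  B4 li=∅ lo=∅
  B5 li={t} lo={t}
  B6 li={t} lo={t}

Interfere edges:
  b — {t}
  c — {t}
  d — {t}
  f — {t}
  s — {t}
  t — {b,c,d,f,s}

Chromatic number:
  lower bound: {b,t} mutually conflict ⇒ χ ≥ 2
  2-colouring: c0={t}  c1={b,c,d,f,s}
  χ = 2

Answer: 2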